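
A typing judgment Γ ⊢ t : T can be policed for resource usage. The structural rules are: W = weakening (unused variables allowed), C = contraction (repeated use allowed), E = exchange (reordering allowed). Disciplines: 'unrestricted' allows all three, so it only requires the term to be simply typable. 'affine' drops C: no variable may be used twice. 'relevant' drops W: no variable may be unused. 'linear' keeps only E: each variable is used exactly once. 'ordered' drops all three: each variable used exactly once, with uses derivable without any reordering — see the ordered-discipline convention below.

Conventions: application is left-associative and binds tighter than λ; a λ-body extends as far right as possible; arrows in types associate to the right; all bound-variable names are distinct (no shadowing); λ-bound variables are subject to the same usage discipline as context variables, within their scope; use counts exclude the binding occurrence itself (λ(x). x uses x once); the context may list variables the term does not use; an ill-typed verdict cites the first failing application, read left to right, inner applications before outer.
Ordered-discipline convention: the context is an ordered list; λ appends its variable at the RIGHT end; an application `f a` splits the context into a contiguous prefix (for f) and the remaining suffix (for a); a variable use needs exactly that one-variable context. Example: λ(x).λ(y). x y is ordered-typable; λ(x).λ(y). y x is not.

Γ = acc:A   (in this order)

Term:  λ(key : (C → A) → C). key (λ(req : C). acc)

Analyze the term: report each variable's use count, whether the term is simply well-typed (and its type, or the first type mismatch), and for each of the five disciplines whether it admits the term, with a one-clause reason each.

counts: acc: 1; key (λ-bound): 1; req (λ-bound): 0
uses in reading order: key, acc
typing: the term checks, with type ((C → A) → C) → C
ordered: ✗ — req never used (weakening)
linear: ✗ — req never used (weakening)
affine: ✓ — no duplicate uses among acc, key, req
relevant: ✗ — req never used (weakening)
unrestricted: ✓ — typability at ((C → A) → C) → C is all that's needed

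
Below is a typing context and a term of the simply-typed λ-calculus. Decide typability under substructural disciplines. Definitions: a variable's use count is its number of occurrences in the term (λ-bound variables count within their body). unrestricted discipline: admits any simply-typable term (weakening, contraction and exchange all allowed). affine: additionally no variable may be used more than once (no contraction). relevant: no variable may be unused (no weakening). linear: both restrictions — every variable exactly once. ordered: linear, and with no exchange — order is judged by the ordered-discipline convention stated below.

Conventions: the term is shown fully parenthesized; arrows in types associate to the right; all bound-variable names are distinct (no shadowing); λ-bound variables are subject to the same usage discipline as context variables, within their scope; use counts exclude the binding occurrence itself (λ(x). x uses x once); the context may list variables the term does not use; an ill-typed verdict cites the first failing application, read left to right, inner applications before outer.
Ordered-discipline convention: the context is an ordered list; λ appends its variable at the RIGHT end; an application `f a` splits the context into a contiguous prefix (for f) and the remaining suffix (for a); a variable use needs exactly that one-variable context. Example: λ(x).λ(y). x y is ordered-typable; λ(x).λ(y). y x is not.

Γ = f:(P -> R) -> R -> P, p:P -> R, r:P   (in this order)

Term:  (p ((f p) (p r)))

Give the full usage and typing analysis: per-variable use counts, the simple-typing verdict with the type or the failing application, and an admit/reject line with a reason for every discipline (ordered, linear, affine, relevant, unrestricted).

use counts: f: 1; p: 3; r: 1
use order (left to right): p, f, p, p, r
typing: the term checks, with type R
ordered ✗ (needs contraction — p ×3)
linear ✗ (needs contraction — p ×3)
affine ✗ (needs contraction — p ×3)
relevant ✓ (at least one use each (f, p, r))
unrestricted ✓ (simply typable at R; W, C, E all held)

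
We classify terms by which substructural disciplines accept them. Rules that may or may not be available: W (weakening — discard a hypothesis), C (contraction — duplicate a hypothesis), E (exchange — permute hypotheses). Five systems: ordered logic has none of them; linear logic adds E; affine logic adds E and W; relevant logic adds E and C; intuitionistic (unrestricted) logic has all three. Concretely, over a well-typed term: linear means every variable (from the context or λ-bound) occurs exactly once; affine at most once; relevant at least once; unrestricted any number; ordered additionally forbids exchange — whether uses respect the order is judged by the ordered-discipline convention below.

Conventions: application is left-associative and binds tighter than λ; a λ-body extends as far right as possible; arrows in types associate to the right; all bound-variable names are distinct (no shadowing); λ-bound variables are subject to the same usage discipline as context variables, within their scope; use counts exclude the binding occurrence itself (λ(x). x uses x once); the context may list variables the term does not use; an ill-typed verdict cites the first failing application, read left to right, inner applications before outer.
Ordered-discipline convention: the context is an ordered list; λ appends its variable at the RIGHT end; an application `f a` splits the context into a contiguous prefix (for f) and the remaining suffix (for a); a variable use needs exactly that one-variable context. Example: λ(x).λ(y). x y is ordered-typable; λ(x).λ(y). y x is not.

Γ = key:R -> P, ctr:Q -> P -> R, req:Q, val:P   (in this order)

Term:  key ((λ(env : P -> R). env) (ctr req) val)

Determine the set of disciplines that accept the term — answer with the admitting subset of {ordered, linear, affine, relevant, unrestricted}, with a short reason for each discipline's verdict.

admitted by: ordered, linear, affine, relevant, unrestricted
usage: key ×1, ctr ×1, req ×1, val ×1, env [bound] ×1
order of uses: key, env, ctr, req, val
typing: well-typed at P
ordered ✓ (key, ctr, req, val, env once each; derivable with no W/C/E)
linear ✓ (exactly-once usage across key, ctr, req, val, env)
affine ✓ (key, ctr, req, val, env: no repeats, contraction unneeded)
relevant ✓ (none of key, ctr, req, val, env goes unused)
unrestricted ✓ (typability at P is all that's needed)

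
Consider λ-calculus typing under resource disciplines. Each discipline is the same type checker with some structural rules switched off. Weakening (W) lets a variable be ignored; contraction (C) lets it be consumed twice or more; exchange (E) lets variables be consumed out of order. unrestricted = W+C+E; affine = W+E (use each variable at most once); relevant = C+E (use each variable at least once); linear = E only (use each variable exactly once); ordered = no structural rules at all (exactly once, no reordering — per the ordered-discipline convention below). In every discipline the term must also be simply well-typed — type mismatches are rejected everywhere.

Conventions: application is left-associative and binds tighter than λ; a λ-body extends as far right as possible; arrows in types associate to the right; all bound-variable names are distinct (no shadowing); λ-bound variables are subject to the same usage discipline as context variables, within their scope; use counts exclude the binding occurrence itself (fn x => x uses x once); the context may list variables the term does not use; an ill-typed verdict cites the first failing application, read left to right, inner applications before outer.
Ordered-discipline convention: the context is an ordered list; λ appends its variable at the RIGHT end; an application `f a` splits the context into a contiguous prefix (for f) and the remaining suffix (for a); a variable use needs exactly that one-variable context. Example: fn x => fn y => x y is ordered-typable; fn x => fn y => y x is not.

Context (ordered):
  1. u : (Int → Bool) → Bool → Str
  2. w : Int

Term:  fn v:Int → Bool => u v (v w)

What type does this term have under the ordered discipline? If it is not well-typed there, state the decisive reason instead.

not well-typed under ordered — uses contraction: v ×2
counts: u=1, w=1, v (bound)=2
left-to-right use order: u, v, v, w
typing: well-typed at (Int → Bool) → Str
all disciplines: ordered ✗, linear ✗, affine ✗, relevant ✓, unrestricted ✓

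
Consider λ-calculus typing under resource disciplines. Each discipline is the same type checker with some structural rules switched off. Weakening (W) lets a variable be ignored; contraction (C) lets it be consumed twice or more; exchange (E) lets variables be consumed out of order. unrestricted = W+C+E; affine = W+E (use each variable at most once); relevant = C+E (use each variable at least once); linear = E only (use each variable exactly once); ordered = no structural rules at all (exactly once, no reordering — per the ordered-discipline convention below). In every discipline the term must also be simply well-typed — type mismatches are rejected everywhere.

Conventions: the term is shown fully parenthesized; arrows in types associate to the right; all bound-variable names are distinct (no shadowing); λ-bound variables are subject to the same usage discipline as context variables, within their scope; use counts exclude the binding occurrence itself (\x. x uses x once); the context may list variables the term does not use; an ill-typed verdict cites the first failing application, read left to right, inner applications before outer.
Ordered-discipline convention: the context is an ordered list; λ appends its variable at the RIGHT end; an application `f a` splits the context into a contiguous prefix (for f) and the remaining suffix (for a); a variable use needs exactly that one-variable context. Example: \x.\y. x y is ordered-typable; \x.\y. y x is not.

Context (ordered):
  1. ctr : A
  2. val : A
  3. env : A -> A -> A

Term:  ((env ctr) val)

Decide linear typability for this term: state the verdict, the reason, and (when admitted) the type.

yes — each of ctr, val, env used exactly once; term : A
variable uses: ctr: 1×, val: 1×, env: 1×
uses in reading order: env, ctr, val
typing: well-typed at A
across the five disciplines: ordered ✗, linear ✓, affine ✓, relevant ✓, unrestricted ✓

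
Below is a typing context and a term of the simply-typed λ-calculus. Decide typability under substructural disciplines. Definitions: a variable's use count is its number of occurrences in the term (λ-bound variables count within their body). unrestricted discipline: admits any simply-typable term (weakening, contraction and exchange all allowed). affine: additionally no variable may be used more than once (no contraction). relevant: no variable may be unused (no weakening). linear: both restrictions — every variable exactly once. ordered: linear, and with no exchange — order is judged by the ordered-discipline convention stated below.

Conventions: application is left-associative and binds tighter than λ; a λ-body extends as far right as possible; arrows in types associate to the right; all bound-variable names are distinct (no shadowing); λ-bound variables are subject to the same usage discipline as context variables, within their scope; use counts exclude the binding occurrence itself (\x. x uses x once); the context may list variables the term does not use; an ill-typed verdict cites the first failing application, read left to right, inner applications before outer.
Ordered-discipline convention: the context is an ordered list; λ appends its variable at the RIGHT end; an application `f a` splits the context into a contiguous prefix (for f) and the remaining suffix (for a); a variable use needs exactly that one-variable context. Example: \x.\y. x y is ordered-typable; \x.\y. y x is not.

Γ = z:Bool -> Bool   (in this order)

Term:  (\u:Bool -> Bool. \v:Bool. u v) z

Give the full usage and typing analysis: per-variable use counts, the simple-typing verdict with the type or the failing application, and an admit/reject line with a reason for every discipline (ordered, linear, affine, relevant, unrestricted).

usage: z: 1, u (λ-bound): 1, v (λ-bound): 1
use order (left to right): u, v, z
typing: well-typed — term : Bool -> Bool
ordered ✓ (z, u, v: once each, no exchange needed)
linear ✓ (z, u, v: one use apiece)
affine ✓ (no duplicate uses among z, u, v)
relevant ✓ (none of z, u, v goes unused)
unrestricted ✓ (type-checks (Bool -> Bool) and nothing is barred)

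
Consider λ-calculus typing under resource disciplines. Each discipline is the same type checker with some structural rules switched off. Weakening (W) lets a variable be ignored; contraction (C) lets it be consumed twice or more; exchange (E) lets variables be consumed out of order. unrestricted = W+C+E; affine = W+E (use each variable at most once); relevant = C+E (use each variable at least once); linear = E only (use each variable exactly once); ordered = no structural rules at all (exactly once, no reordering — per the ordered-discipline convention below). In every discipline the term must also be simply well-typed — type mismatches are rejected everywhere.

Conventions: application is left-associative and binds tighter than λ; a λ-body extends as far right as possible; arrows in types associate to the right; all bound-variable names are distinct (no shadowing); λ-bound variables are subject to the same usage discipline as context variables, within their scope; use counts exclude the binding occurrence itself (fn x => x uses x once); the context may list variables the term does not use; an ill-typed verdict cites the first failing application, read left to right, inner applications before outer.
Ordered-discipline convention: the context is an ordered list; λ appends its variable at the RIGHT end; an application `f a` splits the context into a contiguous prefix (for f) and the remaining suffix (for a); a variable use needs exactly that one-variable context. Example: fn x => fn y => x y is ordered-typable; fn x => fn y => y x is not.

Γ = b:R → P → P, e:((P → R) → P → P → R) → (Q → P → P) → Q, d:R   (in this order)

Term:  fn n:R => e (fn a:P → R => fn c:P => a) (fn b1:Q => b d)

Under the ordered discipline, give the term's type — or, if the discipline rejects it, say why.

not well-typed under ordered — needs weakening: n, c, b1 unused
counts: b: 1×; e: 1×; d: 1×; n (λ-bound): 0×; a (λ-bound): 1×; c (λ-bound): 0×; b1 (λ-bound): 0×
left-to-right use order: e, a, b, d
typing: ✓ — R → Q
across the five disciplines: ordered ✗ · linear ✗ · affine ✓ · relevant ✗ · unrestricted ✓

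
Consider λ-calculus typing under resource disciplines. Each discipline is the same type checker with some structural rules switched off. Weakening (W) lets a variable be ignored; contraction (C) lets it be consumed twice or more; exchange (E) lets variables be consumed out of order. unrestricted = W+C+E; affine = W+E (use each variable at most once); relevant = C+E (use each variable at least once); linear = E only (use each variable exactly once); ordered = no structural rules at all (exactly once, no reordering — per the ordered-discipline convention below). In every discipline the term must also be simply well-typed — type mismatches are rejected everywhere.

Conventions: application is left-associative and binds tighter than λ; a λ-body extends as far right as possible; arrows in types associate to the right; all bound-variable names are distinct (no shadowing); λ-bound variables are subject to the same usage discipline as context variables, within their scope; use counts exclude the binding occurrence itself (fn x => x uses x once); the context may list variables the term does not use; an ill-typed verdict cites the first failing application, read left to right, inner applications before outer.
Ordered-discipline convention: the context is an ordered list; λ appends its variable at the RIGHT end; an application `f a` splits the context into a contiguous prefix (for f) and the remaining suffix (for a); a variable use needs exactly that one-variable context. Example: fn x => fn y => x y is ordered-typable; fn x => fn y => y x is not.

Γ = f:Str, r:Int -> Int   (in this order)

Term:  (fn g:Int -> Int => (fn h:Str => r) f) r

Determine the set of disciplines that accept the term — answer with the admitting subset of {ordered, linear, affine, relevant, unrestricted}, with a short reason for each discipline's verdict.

admitted by: unrestricted
counts: f: 1×, r: 2×, g [bound]: 0×, h [bound]: 0×
use order (left to right): r, f, r
typing: ✓ — Int -> Int
ordered: ✗, repeated use of r ×2; g, h left unused
linear: ✗, repeated use of r ×2; g, h left unused
affine: ✗, repeated use of r ×2
relevant: ✗, g, h left unused
unrestricted: ✓, type-checks (Int -> Int) and nothing is barred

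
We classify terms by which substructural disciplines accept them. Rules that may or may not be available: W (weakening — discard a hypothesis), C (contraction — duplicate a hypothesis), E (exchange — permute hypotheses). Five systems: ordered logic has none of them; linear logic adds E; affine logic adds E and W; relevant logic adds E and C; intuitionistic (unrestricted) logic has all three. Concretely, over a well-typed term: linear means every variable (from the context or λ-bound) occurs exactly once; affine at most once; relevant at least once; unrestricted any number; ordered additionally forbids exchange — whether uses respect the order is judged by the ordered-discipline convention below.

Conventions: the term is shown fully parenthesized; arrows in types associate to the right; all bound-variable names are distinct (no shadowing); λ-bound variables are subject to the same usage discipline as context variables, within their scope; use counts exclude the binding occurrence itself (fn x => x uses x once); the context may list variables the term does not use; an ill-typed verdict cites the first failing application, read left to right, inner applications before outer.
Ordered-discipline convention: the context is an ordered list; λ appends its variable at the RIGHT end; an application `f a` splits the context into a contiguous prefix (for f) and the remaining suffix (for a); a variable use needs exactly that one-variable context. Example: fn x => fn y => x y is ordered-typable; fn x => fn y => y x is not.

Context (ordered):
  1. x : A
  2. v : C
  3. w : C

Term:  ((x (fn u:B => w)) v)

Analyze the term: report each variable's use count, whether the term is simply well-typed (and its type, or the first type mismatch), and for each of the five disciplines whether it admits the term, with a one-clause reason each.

counts: x=1, v=1, w=1, u [bound]=0
use order (left to right): x, w, v
typing: ill-typed: can't apply a value of type A
ordered: ✗ — the type mismatch rejects it
linear: ✗ — not simply typable
affine: ✗ — fails simple typing
relevant: ✗ — a type mismatch blocks all five
unrestricted: ✗ — the type mismatch rejects it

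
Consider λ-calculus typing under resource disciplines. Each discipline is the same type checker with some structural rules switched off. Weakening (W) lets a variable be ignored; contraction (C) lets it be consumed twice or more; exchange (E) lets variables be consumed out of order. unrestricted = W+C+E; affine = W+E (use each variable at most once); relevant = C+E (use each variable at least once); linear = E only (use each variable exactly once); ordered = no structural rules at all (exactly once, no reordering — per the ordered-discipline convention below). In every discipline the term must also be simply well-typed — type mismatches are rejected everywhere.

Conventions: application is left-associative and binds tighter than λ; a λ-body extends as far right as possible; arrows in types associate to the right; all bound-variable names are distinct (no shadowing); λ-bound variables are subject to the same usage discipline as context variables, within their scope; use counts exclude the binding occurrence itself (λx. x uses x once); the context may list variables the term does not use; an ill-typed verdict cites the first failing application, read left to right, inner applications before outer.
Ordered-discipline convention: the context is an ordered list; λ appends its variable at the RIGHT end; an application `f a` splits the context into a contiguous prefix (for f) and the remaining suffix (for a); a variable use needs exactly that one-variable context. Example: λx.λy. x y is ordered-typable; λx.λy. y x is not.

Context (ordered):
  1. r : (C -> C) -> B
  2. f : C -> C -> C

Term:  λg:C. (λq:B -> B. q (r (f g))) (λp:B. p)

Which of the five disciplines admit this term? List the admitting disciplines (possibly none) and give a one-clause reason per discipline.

accepted by: linear, affine, relevant, unrestricted
variable uses: r: 1×, f: 1×, g (bound): 1×, q (bound): 1×, p (bound): 1×
left-to-right use order: q, r, f, g, p
typing: well-typed — term : C -> B
ordered: ✗, needs exchange: uses follow q, r, f, g, p
linear: ✓, single use per variable (r, f, g, q, p)
affine: ✓, no duplicate uses among r, f, g, q, p
relevant: ✓, every one of r, f, g, q, p appears
unrestricted: ✓, typability at C -> B is all that's needed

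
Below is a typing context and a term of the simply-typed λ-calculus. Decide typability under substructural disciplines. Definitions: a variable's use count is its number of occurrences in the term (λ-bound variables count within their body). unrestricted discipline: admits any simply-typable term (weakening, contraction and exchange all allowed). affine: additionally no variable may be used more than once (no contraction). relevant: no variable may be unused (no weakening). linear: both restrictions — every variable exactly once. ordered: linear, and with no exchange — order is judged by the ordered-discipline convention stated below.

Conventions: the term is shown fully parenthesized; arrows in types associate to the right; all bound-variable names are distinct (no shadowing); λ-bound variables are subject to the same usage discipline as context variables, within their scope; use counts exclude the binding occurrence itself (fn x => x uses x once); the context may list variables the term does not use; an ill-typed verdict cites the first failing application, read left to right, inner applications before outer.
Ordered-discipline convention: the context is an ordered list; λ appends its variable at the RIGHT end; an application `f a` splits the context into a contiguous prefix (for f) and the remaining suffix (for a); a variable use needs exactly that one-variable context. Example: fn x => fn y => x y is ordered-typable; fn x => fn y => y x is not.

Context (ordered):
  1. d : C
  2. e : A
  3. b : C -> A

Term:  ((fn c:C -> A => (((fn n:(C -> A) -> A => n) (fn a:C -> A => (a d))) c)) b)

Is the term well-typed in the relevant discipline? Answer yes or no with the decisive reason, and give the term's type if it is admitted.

no — e left unused
use counts: d: 1×; e: 0×; b: 1×; c [bound]: 1×; n [bound]: 1×; a [bound]: 1×
uses in reading order: n, a, d, c, b
typing: well-typed — term : A
summary: ordered ✗, linear ✗, affine ✓, relevant ✗, unrestricted ✓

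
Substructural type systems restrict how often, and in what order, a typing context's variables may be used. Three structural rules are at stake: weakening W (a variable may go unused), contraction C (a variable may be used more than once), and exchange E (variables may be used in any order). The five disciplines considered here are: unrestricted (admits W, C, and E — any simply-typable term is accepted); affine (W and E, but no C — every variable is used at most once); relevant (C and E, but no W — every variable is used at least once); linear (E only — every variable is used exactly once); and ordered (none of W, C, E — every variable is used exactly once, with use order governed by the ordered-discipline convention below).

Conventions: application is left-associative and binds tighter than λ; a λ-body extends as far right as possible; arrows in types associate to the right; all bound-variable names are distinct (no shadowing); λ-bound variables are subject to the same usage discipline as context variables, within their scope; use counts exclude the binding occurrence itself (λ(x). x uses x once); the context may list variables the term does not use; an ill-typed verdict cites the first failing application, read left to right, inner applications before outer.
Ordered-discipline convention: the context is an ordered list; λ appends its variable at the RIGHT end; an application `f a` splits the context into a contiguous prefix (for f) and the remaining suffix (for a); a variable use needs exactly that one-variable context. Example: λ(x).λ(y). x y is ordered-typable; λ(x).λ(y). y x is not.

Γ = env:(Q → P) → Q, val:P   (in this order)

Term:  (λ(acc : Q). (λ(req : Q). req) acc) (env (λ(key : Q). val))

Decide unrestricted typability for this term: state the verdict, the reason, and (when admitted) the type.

yes — well-typed at Q; no restrictions here; term : Q
variable uses: env: 1×; val: 1×; acc (λ-bound): 1×; req (λ-bound): 1×; key (λ-bound): 0×
uses in reading order: req, acc, env, val
typing: the term checks, with type Q
across the five disciplines: ordered ✗, linear ✗, affine ✓, relevant ✗, unrestricted ✓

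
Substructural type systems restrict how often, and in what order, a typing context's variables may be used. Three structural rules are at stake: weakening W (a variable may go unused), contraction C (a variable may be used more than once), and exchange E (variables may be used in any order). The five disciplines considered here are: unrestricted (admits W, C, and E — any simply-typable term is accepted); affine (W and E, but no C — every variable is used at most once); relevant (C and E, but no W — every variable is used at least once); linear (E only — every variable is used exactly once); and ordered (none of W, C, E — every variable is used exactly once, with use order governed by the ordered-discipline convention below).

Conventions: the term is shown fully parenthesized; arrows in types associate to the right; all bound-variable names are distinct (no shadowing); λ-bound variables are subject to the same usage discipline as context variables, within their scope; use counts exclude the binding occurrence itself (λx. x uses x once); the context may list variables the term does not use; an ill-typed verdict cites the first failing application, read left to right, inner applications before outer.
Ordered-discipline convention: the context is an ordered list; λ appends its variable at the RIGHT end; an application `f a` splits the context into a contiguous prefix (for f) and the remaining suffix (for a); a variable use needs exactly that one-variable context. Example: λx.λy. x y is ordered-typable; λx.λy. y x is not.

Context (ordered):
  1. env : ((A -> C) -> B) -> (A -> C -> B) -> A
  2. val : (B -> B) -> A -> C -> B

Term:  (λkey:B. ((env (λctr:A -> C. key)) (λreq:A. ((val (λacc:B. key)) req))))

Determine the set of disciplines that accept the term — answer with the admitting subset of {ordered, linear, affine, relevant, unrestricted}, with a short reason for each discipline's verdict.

accepted by: unrestricted
usage: env ×1; val ×1; key (λ-bound) ×2; ctr (λ-bound) ×0; req (λ-bound) ×1; acc (λ-bound) ×0
left-to-right use order: env, key, val, key, req
typing: the term checks, with type B -> A
ordered: ✗ — repeated use of key ×2; ctr, acc never used (weakening)
linear: ✗ — repeated use of key ×2; ctr, acc never used (weakening)
affine: ✗ — repeated use of key ×2
relevant: ✗ — ctr, acc never used (weakening)
unrestricted: ✓ — type-checks (B -> A) and nothing is barred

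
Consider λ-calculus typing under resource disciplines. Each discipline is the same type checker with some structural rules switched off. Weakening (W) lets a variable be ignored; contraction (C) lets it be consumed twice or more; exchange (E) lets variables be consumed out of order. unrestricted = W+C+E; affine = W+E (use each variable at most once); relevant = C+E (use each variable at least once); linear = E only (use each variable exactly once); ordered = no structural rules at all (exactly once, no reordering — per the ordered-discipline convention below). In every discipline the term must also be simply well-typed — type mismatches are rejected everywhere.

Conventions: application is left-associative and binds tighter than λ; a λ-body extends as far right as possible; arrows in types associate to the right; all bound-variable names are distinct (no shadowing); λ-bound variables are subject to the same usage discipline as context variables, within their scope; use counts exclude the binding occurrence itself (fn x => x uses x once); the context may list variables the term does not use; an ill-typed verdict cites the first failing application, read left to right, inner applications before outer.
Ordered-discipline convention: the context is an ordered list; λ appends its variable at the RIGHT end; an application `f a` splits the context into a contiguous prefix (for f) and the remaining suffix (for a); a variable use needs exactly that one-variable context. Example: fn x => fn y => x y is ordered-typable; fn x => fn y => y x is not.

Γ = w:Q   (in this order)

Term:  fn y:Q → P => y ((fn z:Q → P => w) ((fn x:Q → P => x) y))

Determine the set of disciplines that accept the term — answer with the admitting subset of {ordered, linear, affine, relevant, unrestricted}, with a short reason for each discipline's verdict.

admitted by: unrestricted
counts: w: 1, y (λ-bound): 2, z (λ-bound): 0, x (λ-bound): 1
uses in reading order: y, w, x, y
typing: well-typed — term : (Q → P) → P
ordered: ✗ — uses contraction: y ×2; needs weakening: z unused
linear: ✗ — uses contraction: y ×2; needs weakening: z unused
affine: ✗ — uses contraction: y ×2
relevant: ✗ — needs weakening: z unused
unrestricted: ✓ — well-typed at (Q → P) → P; no restrictions here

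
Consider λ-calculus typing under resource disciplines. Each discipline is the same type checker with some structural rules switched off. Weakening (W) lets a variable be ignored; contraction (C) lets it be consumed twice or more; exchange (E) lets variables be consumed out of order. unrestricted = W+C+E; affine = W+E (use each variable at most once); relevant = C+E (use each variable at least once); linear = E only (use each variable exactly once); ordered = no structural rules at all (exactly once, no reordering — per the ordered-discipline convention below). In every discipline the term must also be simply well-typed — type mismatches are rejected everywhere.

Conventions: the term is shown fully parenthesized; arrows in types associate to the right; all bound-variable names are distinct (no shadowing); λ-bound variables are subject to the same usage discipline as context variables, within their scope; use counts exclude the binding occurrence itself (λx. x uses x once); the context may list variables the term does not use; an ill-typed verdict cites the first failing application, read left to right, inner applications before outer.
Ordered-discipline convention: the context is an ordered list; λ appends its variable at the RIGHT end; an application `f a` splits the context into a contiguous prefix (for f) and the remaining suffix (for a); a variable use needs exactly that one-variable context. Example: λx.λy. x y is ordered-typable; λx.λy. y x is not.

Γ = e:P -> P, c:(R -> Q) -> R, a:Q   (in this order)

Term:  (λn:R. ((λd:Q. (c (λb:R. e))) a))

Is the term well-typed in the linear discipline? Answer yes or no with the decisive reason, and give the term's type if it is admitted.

no — a type mismatch blocks all five
counts: e: 1×, c: 1×, a: 1×, n [bound]: 0×, d [bound]: 0×, b [bound]: 0×
order of uses: c, e, a
typing: ill-typed: an application expects R -> Q but receives R -> P -> P
across the five disciplines: ordered ✗ | linear ✗ | affine ✗ | relevant ✗ | unrestricted ✗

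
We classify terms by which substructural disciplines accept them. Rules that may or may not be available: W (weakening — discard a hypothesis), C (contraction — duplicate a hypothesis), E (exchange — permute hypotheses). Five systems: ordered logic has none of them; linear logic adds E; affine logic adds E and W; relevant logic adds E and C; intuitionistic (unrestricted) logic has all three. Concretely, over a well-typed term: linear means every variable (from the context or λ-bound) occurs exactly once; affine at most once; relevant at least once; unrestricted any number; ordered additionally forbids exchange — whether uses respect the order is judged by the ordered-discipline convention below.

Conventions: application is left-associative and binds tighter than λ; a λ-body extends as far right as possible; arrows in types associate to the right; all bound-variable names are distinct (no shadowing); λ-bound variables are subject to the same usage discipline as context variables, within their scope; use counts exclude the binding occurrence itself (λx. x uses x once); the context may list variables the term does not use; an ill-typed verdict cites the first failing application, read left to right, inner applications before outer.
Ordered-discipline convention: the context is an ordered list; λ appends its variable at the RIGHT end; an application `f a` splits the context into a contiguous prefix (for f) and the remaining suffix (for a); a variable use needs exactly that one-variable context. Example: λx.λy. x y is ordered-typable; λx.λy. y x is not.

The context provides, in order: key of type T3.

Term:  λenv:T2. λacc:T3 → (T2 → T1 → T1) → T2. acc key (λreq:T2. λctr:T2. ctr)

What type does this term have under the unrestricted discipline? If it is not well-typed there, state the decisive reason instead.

not well-typed under unrestricted — not simply typable
counts: key ×1, env [bound] ×0, acc [bound] ×1, req [bound] ×0, ctr [bound] ×1
use order (left to right): acc, key, ctr
typing: ill-typed: argument of type T2 → T2 → T2 where T2 → T1 → T1 is required
per-discipline verdicts: ordered ✗ | linear ✗ | affine ✗ | relevant ✗ | unrestricted ✗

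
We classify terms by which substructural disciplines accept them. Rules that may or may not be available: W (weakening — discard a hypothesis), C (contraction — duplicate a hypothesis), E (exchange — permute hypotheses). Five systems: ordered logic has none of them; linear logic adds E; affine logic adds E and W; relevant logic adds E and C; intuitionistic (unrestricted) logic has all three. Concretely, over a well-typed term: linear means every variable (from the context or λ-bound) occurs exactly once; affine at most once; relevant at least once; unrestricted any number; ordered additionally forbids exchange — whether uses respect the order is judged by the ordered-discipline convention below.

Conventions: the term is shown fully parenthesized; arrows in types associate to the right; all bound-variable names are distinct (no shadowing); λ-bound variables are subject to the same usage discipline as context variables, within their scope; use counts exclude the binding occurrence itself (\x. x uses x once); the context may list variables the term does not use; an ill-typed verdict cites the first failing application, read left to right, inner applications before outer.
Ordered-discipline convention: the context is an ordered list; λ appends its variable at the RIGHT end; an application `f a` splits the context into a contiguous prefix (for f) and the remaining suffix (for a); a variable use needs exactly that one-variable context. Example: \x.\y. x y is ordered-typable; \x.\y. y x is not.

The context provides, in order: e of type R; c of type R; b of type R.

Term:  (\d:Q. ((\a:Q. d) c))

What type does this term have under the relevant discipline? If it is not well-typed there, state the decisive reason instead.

not well-typed under relevant — a type mismatch blocks all five
variable uses: e: 0×, c: 1×, b: 0×, d (bound): 1×, a (bound): 0×
left-to-right use order: d, c
typing: ill-typed: a function awaiting Q gets R
across the five disciplines: ordered ✗, linear ✗, affine ✗, relevant ✗, unrestricted ✗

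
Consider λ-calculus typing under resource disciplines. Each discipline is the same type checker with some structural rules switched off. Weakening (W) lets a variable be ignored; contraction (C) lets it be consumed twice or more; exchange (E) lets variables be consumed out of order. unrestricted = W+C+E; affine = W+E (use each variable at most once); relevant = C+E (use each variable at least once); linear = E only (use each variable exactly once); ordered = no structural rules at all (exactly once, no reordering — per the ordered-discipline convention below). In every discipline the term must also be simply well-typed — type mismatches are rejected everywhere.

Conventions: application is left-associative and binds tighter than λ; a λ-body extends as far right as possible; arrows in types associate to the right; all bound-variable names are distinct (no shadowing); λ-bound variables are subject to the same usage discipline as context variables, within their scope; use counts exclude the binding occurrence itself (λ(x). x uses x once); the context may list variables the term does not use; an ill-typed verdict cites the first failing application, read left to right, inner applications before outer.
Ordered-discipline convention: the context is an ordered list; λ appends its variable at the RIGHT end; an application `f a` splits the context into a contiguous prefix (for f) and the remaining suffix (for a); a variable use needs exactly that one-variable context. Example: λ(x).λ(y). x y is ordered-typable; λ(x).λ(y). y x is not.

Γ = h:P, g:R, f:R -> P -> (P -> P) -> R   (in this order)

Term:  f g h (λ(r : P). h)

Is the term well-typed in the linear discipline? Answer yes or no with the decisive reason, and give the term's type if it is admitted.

no — needs contraction — h ×2; unused: r — weakening required
variable uses: h: 2, g: 1, f: 1, r [bound]: 0
left-to-right use order: f, g, h, h
typing: well-typed at R
across the five disciplines: ordered ✗ · linear ✗ · affine ✗ · relevant ✗ · unrestricted ✓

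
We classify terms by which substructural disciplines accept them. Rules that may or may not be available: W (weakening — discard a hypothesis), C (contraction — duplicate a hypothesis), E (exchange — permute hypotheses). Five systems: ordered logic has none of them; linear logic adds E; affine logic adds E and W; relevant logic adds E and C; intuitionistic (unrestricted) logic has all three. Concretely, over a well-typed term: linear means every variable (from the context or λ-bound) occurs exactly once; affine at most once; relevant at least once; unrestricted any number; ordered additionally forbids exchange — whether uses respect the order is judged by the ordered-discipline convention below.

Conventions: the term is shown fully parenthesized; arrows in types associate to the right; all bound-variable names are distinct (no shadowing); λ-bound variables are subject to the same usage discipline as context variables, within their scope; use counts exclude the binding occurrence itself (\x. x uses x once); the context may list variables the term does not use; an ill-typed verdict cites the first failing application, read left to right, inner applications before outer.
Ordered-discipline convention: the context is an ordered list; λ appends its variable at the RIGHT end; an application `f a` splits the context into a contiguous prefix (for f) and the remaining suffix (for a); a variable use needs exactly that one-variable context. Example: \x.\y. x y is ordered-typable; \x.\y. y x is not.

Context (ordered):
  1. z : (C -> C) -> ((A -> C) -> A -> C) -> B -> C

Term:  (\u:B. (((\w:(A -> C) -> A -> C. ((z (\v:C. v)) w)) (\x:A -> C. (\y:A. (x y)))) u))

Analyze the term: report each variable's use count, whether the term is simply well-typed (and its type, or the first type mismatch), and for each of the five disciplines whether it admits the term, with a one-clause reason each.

use counts: z=1; u [bound]=1; w [bound]=1; v [bound]=1; x [bound]=1; y [bound]=1
use order (left to right): z, v, w, x, y, u
typing: well-typed — term : B -> C
ordered ✓ (z, u, w, v, x, y: once each, no exchange needed)
linear ✓ (z, u, w, v, x, y: one use apiece)
affine ✓ (none of z, u, w, v, x, y used more than once)
relevant ✓ (at least one use each (z, u, w, v, x, y))
unrestricted ✓ (well-typed at B -> C; no restrictions here)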